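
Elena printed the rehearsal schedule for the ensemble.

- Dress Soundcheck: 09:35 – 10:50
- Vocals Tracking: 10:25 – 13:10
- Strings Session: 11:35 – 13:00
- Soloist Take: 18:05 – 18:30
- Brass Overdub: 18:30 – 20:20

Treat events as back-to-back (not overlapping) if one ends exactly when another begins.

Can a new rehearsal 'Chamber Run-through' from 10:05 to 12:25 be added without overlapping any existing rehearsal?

Dress Soundcheck: starts 09:35 before Chamber Run-through ends 12:25, and ends 10:50 after Chamber Run-through starts 10:05 → overlap.
Vocals Tracking: starts 10:25 before Chamber Run-through ends 12:25, and ends 13:10 after Chamber Run-through starts 10:05 → overlap.
Strings Session: starts 11:35 before Chamber Run-through ends 12:25, and ends 13:00 after Chamber Run-through starts 10:05 → overlap.
Soloist Take: starts 18:05 at or after Chamber Run-through ends 12:25 → clear.
Brass Overdub: starts 18:30 at or after Chamber Run-through ends 12:25 → clear.
Chamber Run-through overlaps Dress Soundcheck, Vocals Tracking, Strings Session.

No — it overlaps Dress Soundcheck, Strings Session, Vocals Tracking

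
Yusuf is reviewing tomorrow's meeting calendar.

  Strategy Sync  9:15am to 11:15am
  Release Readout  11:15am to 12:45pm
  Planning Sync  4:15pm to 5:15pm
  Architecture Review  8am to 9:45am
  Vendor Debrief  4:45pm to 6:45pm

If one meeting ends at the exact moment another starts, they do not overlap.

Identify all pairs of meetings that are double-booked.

Sorted by start: Architecture Review, Strategy Sync, Release Readout, Planning Sync, Vendor Debrief.
Strategy Sync starts before Architecture Review ends → Architecture Review and Strategy Sync overlap.
Release Readout starts after Architecture Review ends, so Architecture Review has no further overlaps.
Release Readout starts exactly when Strategy Sync ends (back-to-back, no overlap), so Strategy Sync has no further overlaps.
Planning Sync starts after Release Readout ends, so Release Readout has no further overlaps.
Vendor Debrief starts before Planning Sync ends → Planning Sync and Vendor Debrief overlap.

Architecture Review & Strategy Sync, Planning Sync & Vendor Debrief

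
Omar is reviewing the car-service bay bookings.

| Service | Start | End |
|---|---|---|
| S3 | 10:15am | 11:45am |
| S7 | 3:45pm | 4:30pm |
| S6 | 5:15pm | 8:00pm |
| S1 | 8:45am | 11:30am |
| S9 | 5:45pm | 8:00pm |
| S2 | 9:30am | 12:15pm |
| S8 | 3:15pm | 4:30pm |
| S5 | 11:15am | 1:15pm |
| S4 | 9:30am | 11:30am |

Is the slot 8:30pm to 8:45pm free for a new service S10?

S1: ends 11:30am at or before S10 starts 8:30pm → clear.
S2: ends 12:15pm at or before S10 starts 8:30pm → clear.
S4: ends 11:30am at or before S10 starts 8:30pm → clear.
S3: ends 11:45am at or before S10 starts 8:30pm → clear.
S5: ends 1:15pm at or before S10 starts 8:30pm → clear.
S8: ends 4:30pm at or before S10 starts 8:30pm → clear.
S7: ends 4:30pm at or before S10 starts 8:30pm → clear.
S6: ends 8:00pm at or before S10 starts 8:30pm → clear.
S9: ends 8:00pm at or before S10 starts 8:30pm → clear.

Yes — the slot is free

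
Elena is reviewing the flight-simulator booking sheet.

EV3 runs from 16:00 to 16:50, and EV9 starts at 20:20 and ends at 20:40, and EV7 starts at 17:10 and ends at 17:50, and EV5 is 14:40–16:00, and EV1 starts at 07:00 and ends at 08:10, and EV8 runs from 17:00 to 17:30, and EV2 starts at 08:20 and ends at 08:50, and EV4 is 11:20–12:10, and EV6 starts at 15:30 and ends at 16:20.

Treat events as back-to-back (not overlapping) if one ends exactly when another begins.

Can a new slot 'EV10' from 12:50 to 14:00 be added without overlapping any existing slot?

EV1: ends 08:10 at or before EV10 starts 12:50 → clear.
EV2: ends 08:50 at or before EV10 starts 12:50 → clear.
EV4: ends 12:10 at or before EV10 starts 12:50 → clear.
EV5: starts 14:40 at or after EV10 ends 14:00 → clear.
EV6: starts 15:30 at or after EV10 ends 14:00 → clear.
EV3: starts 16:00 at or after EV10 ends 14:00 → clear.
EV8: starts 17:00 at or after EV10 ends 14:00 → clear.
EV7: starts 17:10 at or after EV10 ends 14:00 → clear.
EV9: starts 20:20 at or after EV10 ends 14:00 → clear.

Yes — the slot is free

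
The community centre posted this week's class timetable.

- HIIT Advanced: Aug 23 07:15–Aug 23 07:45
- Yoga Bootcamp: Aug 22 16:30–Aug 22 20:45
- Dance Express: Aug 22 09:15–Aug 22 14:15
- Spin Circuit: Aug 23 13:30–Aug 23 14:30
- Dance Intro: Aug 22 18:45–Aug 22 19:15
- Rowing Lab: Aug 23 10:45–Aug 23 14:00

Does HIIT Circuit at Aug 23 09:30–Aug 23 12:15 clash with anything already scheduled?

Dance Express: ends Aug 22 14:15 at or before HIIT Circuit starts Aug 23 09:30 → clear.
Yoga Bootcamp: ends Aug 22 20:45 at or before HIIT Circuit starts Aug 23 09:30 → clear.
Dance Intro: ends Aug 22 19:15 at or before HIIT Circuit starts Aug 23 09:30 → clear.
HIIT Advanced: ends Aug 23 07:45 at or before HIIT Circuit starts Aug 23 09:30 → clear.
Rowing Lab: starts Aug 23 10:45 before HIIT Circuit ends Aug 23 12:15, and ends Aug 23 14:00 after HIIT Circuit starts Aug 23 09:30 → overlap.
Spin Circuit: starts Aug 23 13:30 at or after HIIT Circuit ends Aug 23 12:15 → clear.
HIIT Circuit overlaps Rowing Lab.

Yes — it overlaps Rowing Lab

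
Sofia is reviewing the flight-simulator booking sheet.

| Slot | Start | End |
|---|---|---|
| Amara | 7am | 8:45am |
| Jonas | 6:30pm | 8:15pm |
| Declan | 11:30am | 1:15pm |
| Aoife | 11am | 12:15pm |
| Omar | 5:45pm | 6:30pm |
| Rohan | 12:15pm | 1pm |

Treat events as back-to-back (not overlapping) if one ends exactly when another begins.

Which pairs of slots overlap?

Sorted by start: Amara, Aoife, Declan, Rohan, Omar, Jonas.
Aoife starts after Amara ends — done with Amara.
Declan starts before Aoife ends → Aoife and Declan overlap.
Rohan starts exactly when Aoife ends (back-to-back, no overlap) — done with Aoife.
Rohan starts before Declan ends → Declan and Rohan overlap.
Omar starts after Declan ends — done with Declan.
Omar starts after Rohan ends — done with Rohan.
Jonas starts exactly when Omar ends (back-to-back, no overlap).

Aoife & Declan, Declan & Rohan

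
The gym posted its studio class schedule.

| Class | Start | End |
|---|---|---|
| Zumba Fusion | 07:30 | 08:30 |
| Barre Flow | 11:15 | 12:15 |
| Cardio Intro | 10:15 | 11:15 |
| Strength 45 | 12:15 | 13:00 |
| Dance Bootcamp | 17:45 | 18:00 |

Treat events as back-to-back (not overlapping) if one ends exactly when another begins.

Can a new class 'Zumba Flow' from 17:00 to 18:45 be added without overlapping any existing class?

No — it overlaps Dance Bootcamp

Zumba Fusion: ends 08:30 at or before Zumba Flow starts 17:00 → clear.
Cardio Intro: ends 11:15 at or before Zumba Flow starts 17:00 → clear.
Barre Flow: ends 12:15 at or before Zumba Flow starts 17:00 → clear.
Strength 45: ends 13:00 at or before Zumba Flow starts 17:00 → clear.
Dance Bootcamp: starts 17:45 before Zumba Flow ends 18:45, and ends 18:00 after Zumba Flow starts 17:00 → overlap.
Zumba Flow overlaps Dance Bootcamp.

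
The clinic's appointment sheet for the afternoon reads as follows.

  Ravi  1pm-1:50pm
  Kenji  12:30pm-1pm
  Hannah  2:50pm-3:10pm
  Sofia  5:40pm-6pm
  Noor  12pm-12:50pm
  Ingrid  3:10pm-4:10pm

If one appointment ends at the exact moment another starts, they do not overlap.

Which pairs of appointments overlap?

Sorted by start: Noor, Kenji, Ravi, Hannah, Ingrid, Sofia.
Kenji starts before Noor ends → Noor and Kenji overlap.
Ravi starts after Noor ends, so Noor has no further overlaps.
Ravi starts exactly when Kenji ends (back-to-back, no overlap), so Kenji has no further overlaps.
Hannah starts after Ravi ends, so Ravi has no further overlaps.
Ingrid starts exactly when Hannah ends (back-to-back, no overlap), so Hannah has no further overlaps.
Sofia starts after Ingrid ends.

Kenji & Noor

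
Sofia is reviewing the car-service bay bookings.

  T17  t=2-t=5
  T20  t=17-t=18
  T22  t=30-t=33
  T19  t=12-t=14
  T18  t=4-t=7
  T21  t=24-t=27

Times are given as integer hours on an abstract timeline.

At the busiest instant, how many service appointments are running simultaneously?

2

Sort all start/end points and keep a running count:
t=2 start T17 → 1
t=4 start T18 → 2
t=5 end T17 → 1
t=7 end T18 → 0
t=12 start T19 → 1
t=14 end T19 → 0
t=17 start T20 → 1
t=18 end T20 → 0
t=24 start T21 → 1
t=27 end T21 → 0
t=30 start T22 → 1
t=33 end T22 → 0
Peak is 2, at t=4 (T17, T18).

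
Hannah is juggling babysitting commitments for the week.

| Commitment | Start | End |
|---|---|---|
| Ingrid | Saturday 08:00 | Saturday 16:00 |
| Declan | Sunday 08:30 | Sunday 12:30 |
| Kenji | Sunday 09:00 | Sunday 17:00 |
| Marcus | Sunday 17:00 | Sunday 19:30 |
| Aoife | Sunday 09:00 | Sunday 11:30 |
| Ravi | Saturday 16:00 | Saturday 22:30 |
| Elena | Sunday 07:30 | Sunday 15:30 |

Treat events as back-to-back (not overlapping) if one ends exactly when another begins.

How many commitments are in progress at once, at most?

4

Sort all start/end points and keep a running count:
Saturday 08:00 start Ingrid → 1
Saturday 16:00 end Ingrid → 0
Saturday 16:00 start Ravi → 1
Saturday 22:30 end Ravi → 0
Sunday 07:30 start Elena → 1
Sunday 08:30 start Declan → 2
Sunday 09:00 start Aoife → 3
Sunday 09:00 start Kenji → 4
Sunday 11:30 end Aoife → 3
Sunday 12:30 end Declan → 2
Sunday 15:30 end Elena → 1
Sunday 17:00 end Kenji → 0
Sunday 17:00 start Marcus → 1
Sunday 19:30 end Marcus → 0
Peak is 4, at Sunday 09:00 (Aoife, Declan, Elena, Kenji).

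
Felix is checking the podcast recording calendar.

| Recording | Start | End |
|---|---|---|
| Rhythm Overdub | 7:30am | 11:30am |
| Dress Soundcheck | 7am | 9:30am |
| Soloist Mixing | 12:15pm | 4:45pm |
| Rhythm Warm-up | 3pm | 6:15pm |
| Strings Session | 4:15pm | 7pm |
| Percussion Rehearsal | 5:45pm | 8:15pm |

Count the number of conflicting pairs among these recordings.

6

Sorted by start: Dress Soundcheck, Rhythm Overdub, Soloist Mixing, Rhythm Warm-up, Strings Session, Percussion Rehearsal.
Rhythm Overdub starts before Dress Soundcheck ends → Dress Soundcheck and Rhythm Overdub overlap.
Soloist Mixing starts after Dress Soundcheck ends — done with Dress Soundcheck.
Soloist Mixing starts after Rhythm Overdub ends — done with Rhythm Overdub.
Rhythm Warm-up starts before Soloist Mixing ends → Soloist Mixing and Rhythm Warm-up overlap.
Strings Session starts before Soloist Mixing ends → Soloist Mixing and Strings Session overlap.
Percussion Rehearsal starts after Soloist Mixing ends.
Strings Session starts before Rhythm Warm-up ends → Rhythm Warm-up and Strings Session overlap.
Percussion Rehearsal starts before Rhythm Warm-up ends → Rhythm Warm-up and Percussion Rehearsal overlap.
Percussion Rehearsal starts before Strings Session ends → Strings Session and Percussion Rehearsal overlap.
Overlapping pairs: Dress Soundcheck & Rhythm Overdub, Percussion Rehearsal & Rhythm Warm-up, Percussion Rehearsal & Strings Session, Rhythm Warm-up & Soloist Mixing, Rhythm Warm-up & Strings Session, Soloist Mixing & Strings Session — 6 in total.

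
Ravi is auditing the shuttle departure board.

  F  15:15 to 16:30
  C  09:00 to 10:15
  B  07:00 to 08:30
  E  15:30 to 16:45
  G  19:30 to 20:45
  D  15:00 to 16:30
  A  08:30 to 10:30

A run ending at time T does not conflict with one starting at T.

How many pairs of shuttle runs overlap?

Two intervals overlap when each starts before the other ends.
Sorted by start: B, A, C, D, F, E, G.
A starts exactly when B ends (back-to-back, no overlap); B is clear from here.
C starts before A ends → A and C overlap.
D starts after A ends; A is clear from here.
D starts after C ends; C is clear from here.
F starts before D ends → D and F overlap.
E starts before D ends → D and E overlap.
G starts after D ends.
E starts before F ends → F and E overlap.
G starts after F ends.
G starts after E ends.
Overlapping pairs: A & C, D & E, D & F, E & F — 4 in total.

4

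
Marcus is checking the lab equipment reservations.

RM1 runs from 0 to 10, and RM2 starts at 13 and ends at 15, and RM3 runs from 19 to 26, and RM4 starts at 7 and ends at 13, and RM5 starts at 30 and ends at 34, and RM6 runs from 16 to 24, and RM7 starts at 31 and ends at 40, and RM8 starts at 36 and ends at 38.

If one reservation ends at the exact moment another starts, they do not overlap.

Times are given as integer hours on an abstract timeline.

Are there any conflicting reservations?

Yes

Check each pair: they overlap iff neither finishes before the other starts.
Sorted by start: RM1, RM4, RM2, RM6, RM3, RM5, RM7, RM8.
RM4 starts before RM1 ends → RM1 and RM4 overlap.
That's a conflict, so the schedule is not conflict-free.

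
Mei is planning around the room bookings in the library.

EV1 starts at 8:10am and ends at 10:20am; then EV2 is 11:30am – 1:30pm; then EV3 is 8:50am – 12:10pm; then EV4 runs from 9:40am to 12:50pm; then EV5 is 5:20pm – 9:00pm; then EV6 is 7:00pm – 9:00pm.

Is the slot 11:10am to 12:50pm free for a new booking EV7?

No — it overlaps EV2, EV3, EV4

EV1: ends 10:20am at or before EV7 starts 11:10am → clear.
EV3: starts 8:50am before EV7 ends 12:50pm, and ends 12:10pm after EV7 starts 11:10am → overlap.
EV4: starts 9:40am before EV7 ends 12:50pm, and ends 12:50pm after EV7 starts 11:10am → overlap.
EV2: starts 11:30am before EV7 ends 12:50pm, and ends 1:30pm after EV7 starts 11:10am → overlap.
EV5: starts 5:20pm at or after EV7 ends 12:50pm → clear.
EV6: starts 7:00pm at or after EV7 ends 12:50pm → clear.
EV7 overlaps EV2, EV3, EV4.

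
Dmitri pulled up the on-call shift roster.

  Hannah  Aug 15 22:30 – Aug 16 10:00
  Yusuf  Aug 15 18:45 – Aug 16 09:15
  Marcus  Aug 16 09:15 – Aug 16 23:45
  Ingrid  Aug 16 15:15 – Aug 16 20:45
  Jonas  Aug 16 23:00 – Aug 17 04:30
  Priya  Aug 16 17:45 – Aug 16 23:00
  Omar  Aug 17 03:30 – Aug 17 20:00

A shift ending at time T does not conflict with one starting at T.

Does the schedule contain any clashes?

Yes

Sorted by start: Yusuf, Hannah, Marcus, Ingrid, Priya, Jonas, Omar.
Hannah starts before Yusuf ends → Yusuf and Hannah overlap.
That's a conflict, so the schedule is not conflict-free.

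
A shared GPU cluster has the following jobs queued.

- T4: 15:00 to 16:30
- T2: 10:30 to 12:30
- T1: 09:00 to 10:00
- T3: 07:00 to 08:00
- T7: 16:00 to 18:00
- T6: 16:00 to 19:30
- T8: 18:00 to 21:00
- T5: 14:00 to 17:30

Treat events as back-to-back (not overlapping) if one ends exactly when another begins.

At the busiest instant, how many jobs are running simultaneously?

4

Sweep the timeline, counting +1 at each start and −1 at each end (ends before starts at a tie):
07:00 start T3 → 1
08:00 end T3 → 0
09:00 start T1 → 1
10:00 end T1 → 0
10:30 start T2 → 1
12:30 end T2 → 0
14:00 start T5 → 1
15:00 start T4 → 2
16:00 start T6 → 3
16:00 start T7 → 4
16:30 end T4 → 3
17:30 end T5 → 2
18:00 end T7 → 1
18:00 start T8 → 2
19:30 end T6 → 1
21:00 end T8 → 0
Peak is 4, at 16:00 (T4, T5, T6, T7).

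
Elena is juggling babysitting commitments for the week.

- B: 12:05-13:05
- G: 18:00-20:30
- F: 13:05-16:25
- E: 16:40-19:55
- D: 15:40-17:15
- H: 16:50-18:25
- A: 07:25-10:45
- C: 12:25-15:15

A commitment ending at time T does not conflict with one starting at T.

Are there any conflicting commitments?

Sorted by start: A, B, C, F, D, E, H, G.
B starts after A ends, so A has no further overlaps.
C starts before B ends → B and C overlap.
That's a conflict, so the schedule is not conflict-free.

Yes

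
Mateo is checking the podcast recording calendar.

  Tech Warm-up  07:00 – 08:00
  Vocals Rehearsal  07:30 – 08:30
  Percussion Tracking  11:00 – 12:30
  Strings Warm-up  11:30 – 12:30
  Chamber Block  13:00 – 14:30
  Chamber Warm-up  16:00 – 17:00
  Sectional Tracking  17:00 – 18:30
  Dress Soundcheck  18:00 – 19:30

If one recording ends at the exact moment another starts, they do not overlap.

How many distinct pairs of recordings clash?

3

Sorted by start: Tech Warm-up, Vocals Rehearsal, Percussion Tracking, Strings Warm-up, Chamber Block, Chamber Warm-up, Sectional Tracking, Dress Soundcheck.
Vocals Rehearsal starts before Tech Warm-up ends → Tech Warm-up and Vocals Rehearsal overlap.
Percussion Tracking starts after Tech Warm-up ends, so nothing later overlaps Tech Warm-up either.
Percussion Tracking starts after Vocals Rehearsal ends, so nothing later overlaps Vocals Rehearsal either.
Strings Warm-up starts before Percussion Tracking ends → Percussion Tracking and Strings Warm-up overlap.
Chamber Block starts after Percussion Tracking ends, so nothing later overlaps Percussion Tracking either.
Chamber Block starts after Strings Warm-up ends, so nothing later overlaps Strings Warm-up either.
Chamber Warm-up starts after Chamber Block ends, so nothing later overlaps Chamber Block either.
Sectional Tracking starts exactly when Chamber Warm-up ends (back-to-back, no overlap), so nothing later overlaps Chamber Warm-up either.
Dress Soundcheck starts before Sectional Tracking ends → Sectional Tracking and Dress Soundcheck overlap.
Overlapping pairs: Dress Soundcheck & Sectional Tracking, Percussion Tracking & Strings Warm-up, Tech Warm-up & Vocals Rehearsal — 3 in total.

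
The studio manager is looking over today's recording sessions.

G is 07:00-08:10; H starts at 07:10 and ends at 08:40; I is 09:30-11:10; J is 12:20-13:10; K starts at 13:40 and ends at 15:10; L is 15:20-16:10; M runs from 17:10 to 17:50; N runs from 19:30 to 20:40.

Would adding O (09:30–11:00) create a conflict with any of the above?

Yes — it overlaps I

G: ends 08:10 at or before O starts 09:30 → clear.
H: ends 08:40 at or before O starts 09:30 → clear.
I: starts 09:30 before O ends 11:00, and ends 11:10 after O starts 09:30 → overlap.
J: starts 12:20 at or after O ends 11:00 → clear.
K: starts 13:40 at or after O ends 11:00 → clear.
L: starts 15:20 at or after O ends 11:00 → clear.
M: starts 17:10 at or after O ends 11:00 → clear.
N: starts 19:30 at or after O ends 11:00 → clear.
O overlaps I.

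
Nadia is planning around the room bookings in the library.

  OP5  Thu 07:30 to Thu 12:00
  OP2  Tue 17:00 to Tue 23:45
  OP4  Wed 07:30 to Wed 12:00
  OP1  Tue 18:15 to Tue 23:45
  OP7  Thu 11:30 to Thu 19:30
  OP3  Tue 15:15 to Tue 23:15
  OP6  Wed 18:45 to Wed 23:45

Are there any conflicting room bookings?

Sorted by start: OP3, OP2, OP1, OP4, OP6, OP5, OP7.
OP2 starts before OP3 ends → OP3 and OP2 overlap.
That's a conflict, so the schedule is not conflict-free.

Yes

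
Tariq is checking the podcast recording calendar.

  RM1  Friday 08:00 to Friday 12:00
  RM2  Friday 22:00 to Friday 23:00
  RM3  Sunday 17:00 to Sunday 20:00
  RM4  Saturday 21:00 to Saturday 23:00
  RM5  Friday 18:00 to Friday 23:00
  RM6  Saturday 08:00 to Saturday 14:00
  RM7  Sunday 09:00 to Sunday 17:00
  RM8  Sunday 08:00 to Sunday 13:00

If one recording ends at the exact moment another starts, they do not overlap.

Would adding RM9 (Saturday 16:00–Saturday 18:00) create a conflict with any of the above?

RM1: ends Friday 12:00 at or before RM9 starts Saturday 16:00 → clear.
RM5: ends Friday 23:00 at or before RM9 starts Saturday 16:00 → clear.
RM2: ends Friday 23:00 at or before RM9 starts Saturday 16:00 → clear.
RM6: ends Saturday 14:00 at or before RM9 starts Saturday 16:00 → clear.
RM4: starts Saturday 21:00 at or after RM9 ends Saturday 18:00 → clear.
RM8: starts Sunday 08:00 at or after RM9 ends Saturday 18:00 → clear.
RM7: starts Sunday 09:00 at or after RM9 ends Saturday 18:00 → clear.
RM3: starts Sunday 17:00 at or after RM9 ends Saturday 18:00 → clear.

No — it doesn't clash with anything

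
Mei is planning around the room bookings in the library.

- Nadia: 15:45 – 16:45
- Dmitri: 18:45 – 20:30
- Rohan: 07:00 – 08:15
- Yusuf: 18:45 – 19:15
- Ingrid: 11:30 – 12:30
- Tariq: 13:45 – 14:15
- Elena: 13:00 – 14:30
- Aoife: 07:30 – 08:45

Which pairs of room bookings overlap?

Sorted by start: Rohan, Aoife, Ingrid, Elena, Tariq, Nadia, Dmitri, Yusuf.
Aoife starts before Rohan ends → Rohan and Aoife overlap.
Ingrid starts after Rohan ends, so Rohan has no further overlaps.
Ingrid starts after Aoife ends, so Aoife has no further overlaps.
Elena starts after Ingrid ends, so Ingrid has no further overlaps.
Tariq starts before Elena ends → Elena and Tariq overlap.
Nadia starts after Elena ends, so Elena has no further overlaps.
Nadia starts after Tariq ends, so Tariq has no further overlaps.
Dmitri starts after Nadia ends, so Nadia has no further overlaps.
Yusuf starts before Dmitri ends → Dmitri and Yusuf overlap.

Aoife & Rohan, Dmitri & Yusuf, Elena & Tariq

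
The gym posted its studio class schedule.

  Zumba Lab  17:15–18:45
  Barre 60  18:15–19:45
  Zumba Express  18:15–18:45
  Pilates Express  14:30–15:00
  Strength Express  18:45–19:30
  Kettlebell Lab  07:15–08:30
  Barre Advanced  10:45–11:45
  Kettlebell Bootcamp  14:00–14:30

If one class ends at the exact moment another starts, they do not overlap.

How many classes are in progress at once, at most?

Walk through starts and ends in time order (an end at T is processed before a start at T):
07:15 start Kettlebell Lab → 1
08:30 end Kettlebell Lab → 0
10:45 start Barre Advanced → 1
11:45 end Barre Advanced → 0
14:00 start Kettlebell Bootcamp → 1
14:30 end Kettlebell Bootcamp → 0
14:30 start Pilates Express → 1
15:00 end Pilates Express → 0
17:15 start Zumba Lab → 1
18:15 start Barre 60 → 2
18:15 start Zumba Express → 3
18:45 end Zumba Express → 2
18:45 end Zumba Lab → 1
18:45 start Strength Express → 2
19:30 end Strength Express → 1
19:45 end Barre 60 → 0
Peak is 3, at 18:15 (Barre 60, Zumba Express, Zumba Lab).

3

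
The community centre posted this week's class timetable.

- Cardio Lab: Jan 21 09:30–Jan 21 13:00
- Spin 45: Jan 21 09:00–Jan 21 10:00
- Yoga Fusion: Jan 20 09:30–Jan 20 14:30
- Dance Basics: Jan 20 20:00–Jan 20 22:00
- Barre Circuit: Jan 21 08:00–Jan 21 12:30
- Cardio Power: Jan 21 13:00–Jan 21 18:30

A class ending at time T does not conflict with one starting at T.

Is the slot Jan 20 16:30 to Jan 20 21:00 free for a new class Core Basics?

Yoga Fusion: ends Jan 20 14:30 at or before Core Basics starts Jan 20 16:30 → clear.
Dance Basics: starts Jan 20 20:00 before Core Basics ends Jan 20 21:00, and ends Jan 20 22:00 after Core Basics starts Jan 20 16:30 → overlap.
Barre Circuit: starts Jan 21 08:00 at or after Core Basics ends Jan 20 21:00 → clear.
Spin 45: starts Jan 21 09:00 at or after Core Basics ends Jan 20 21:00 → clear.
Cardio Lab: starts Jan 21 09:30 at or after Core Basics ends Jan 20 21:00 → clear.
Cardio Power: starts Jan 21 13:00 at or after Core Basics ends Jan 20 21:00 → clear.
Core Basics overlaps Dance Basics.

No — it overlaps Dance Basics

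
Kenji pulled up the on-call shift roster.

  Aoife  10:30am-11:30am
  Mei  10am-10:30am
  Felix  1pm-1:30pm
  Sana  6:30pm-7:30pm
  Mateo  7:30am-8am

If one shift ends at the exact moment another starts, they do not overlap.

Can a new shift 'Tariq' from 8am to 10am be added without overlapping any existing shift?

Yes — the slot is free

Mateo: ends 8am at or before Tariq starts 8am → clear.
Mei: starts 10am at or after Tariq ends 10am → clear.
Aoife: starts 10:30am at or after Tariq ends 10am → clear.
Felix: starts 1pm at or after Tariq ends 10am → clear.
Sana: starts 6:30pm at or after Tariq ends 10am → clear.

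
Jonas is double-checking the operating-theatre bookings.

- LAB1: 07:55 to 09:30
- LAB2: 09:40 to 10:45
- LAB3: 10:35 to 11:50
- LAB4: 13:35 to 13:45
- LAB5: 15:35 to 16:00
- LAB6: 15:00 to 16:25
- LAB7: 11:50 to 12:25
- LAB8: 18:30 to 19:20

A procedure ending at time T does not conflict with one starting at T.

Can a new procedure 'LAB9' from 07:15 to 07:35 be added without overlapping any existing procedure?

LAB1: starts 07:55 at or after LAB9 ends 07:35 → clear.
LAB2: starts 09:40 at or after LAB9 ends 07:35 → clear.
LAB3: starts 10:35 at or after LAB9 ends 07:35 → clear.
LAB7: starts 11:50 at or after LAB9 ends 07:35 → clear.
LAB4: starts 13:35 at or after LAB9 ends 07:35 → clear.
LAB6: starts 15:00 at or after LAB9 ends 07:35 → clear.
LAB5: starts 15:35 at or after LAB9 ends 07:35 → clear.
LAB8: starts 18:30 at or after LAB9 ends 07:35 → clear.

Yes — the slot is free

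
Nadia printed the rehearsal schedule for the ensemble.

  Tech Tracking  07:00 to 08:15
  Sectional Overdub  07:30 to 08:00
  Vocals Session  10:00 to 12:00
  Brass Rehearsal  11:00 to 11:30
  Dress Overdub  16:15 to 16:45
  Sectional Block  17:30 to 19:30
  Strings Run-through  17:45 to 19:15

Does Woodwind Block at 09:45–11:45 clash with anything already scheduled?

Yes — it overlaps Brass Rehearsal, Vocals Session

Tech Tracking: ends 08:15 at or before Woodwind Block starts 09:45 → clear.
Sectional Overdub: ends 08:00 at or before Woodwind Block starts 09:45 → clear.
Vocals Session: starts 10:00 before Woodwind Block ends 11:45, and ends 12:00 after Woodwind Block starts 09:45 → overlap.
Brass Rehearsal: starts 11:00 before Woodwind Block ends 11:45, and ends 11:30 after Woodwind Block starts 09:45 → overlap.
Dress Overdub: starts 16:15 at or after Woodwind Block ends 11:45 → clear.
Sectional Block: starts 17:30 at or after Woodwind Block ends 11:45 → clear.
Strings Run-through: starts 17:45 at or after Woodwind Block ends 11:45 → clear.
Woodwind Block overlaps Vocals Session, Brass Rehearsal.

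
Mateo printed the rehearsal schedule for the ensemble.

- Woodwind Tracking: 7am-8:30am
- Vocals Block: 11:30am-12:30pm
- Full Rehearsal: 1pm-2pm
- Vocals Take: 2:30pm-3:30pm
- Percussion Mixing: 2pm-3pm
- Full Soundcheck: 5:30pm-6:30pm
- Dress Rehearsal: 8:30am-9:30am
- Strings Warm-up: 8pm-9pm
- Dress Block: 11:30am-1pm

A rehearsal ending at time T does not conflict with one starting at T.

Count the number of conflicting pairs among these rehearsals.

2

Sorted by start: Woodwind Tracking, Dress Rehearsal, Vocals Block, Dress Block, Full Rehearsal, Percussion Mixing, Vocals Take, Full Soundcheck, Strings Warm-up.
Dress Rehearsal starts exactly when Woodwind Tracking ends (back-to-back, no overlap), so nothing later overlaps Woodwind Tracking either.
Vocals Block starts after Dress Rehearsal ends, so nothing later overlaps Dress Rehearsal either.
Dress Block starts before Vocals Block ends → Vocals Block and Dress Block overlap.
Full Rehearsal starts after Vocals Block ends, so nothing later overlaps Vocals Block either.
Full Rehearsal starts exactly when Dress Block ends (back-to-back, no overlap), so nothing later overlaps Dress Block either.
Percussion Mixing starts exactly when Full Rehearsal ends (back-to-back, no overlap), so nothing later overlaps Full Rehearsal either.
Vocals Take starts before Percussion Mixing ends → Percussion Mixing and Vocals Take overlap.
Full Soundcheck starts after Percussion Mixing ends, so nothing later overlaps Percussion Mixing either.
Full Soundcheck starts after Vocals Take ends, so nothing later overlaps Vocals Take either.
Strings Warm-up starts after Full Soundcheck ends.
Overlapping pairs: Dress Block & Vocals Block, Percussion Mixing & Vocals Take — 2 in total.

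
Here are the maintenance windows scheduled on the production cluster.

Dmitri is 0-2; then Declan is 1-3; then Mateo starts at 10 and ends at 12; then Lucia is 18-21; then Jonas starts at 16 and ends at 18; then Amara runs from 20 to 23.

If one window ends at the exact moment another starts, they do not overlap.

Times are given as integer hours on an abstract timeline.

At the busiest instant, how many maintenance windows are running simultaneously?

2

Sort all start/end points and keep a running count:
0 start Dmitri → 1
1 start Declan → 2
2 end Dmitri → 1
3 end Declan → 0
10 start Mateo → 1
12 end Mateo → 0
16 start Jonas → 1
18 end Jonas → 0
18 start Lucia → 1
20 start Amara → 2
21 end Lucia → 1
23 end Amara → 0
Peak is 2, at 1 (Declan, Dmitri).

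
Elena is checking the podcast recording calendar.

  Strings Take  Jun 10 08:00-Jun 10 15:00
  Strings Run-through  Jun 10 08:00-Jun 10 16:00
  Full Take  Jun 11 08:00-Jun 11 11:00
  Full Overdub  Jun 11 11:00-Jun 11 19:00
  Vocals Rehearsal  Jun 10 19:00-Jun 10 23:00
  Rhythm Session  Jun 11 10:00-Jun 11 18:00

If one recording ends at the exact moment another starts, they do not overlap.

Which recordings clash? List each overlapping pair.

Sorted by start: Strings Take, Strings Run-through, Vocals Rehearsal, Full Take, Rhythm Session, Full Overdub.
Strings Run-through starts before Strings Take ends → Strings Take and Strings Run-through overlap.
Vocals Rehearsal starts after Strings Take ends — done with Strings Take.
Vocals Rehearsal starts after Strings Run-through ends — done with Strings Run-through.
Full Take starts after Vocals Rehearsal ends — done with Vocals Rehearsal.
Rhythm Session starts before Full Take ends → Full Take and Rhythm Session overlap.
Full Overdub starts exactly when Full Take ends (back-to-back, no overlap).
Full Overdub starts before Rhythm Session ends → Rhythm Session and Full Overdub overlap.

Full Overdub & Rhythm Session, Full Take & Rhythm Session, Strings Run-through & Strings Take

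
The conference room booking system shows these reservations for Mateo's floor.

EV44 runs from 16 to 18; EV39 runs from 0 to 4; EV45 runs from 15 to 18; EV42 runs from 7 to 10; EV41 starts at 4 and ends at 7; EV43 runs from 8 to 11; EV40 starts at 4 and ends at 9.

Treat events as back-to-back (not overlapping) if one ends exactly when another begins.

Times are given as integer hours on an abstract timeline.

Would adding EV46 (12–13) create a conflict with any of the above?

No — it doesn't clash with anything

EV39: ends 4 at or before EV46 starts 12 → clear.
EV40: ends 9 at or before EV46 starts 12 → clear.
EV41: ends 7 at or before EV46 starts 12 → clear.
EV42: ends 10 at or before EV46 starts 12 → clear.
EV43: ends 11 at or before EV46 starts 12 → clear.
EV45: starts 15 at or after EV46 ends 13 → clear.
EV44: starts 16 at or after EV46 ends 13 → clear.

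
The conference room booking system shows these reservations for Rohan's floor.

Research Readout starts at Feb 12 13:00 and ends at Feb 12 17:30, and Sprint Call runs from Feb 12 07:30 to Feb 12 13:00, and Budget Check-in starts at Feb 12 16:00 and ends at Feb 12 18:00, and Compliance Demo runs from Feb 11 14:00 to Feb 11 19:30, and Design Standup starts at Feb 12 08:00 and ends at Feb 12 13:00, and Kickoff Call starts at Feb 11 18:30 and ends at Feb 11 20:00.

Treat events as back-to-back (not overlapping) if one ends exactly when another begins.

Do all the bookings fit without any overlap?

Sorted by start: Compliance Demo, Kickoff Call, Sprint Call, Design Standup, Research Readout, Budget Check-in.
Kickoff Call starts before Compliance Demo ends → Compliance Demo and Kickoff Call overlap.
That's a conflict, so the schedule is not conflict-free.

No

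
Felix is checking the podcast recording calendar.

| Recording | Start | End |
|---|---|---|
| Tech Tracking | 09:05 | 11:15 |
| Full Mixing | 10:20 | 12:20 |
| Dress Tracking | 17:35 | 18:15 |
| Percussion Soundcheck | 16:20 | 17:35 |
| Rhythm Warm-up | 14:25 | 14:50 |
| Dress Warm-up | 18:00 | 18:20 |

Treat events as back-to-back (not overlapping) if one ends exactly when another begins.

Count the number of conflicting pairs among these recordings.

Sorted by start: Tech Tracking, Full Mixing, Rhythm Warm-up, Percussion Soundcheck, Dress Tracking, Dress Warm-up.
Full Mixing starts before Tech Tracking ends → Tech Tracking and Full Mixing overlap.
Rhythm Warm-up starts after Tech Tracking ends, so nothing later overlaps Tech Tracking either.
Rhythm Warm-up starts after Full Mixing ends, so nothing later overlaps Full Mixing either.
Percussion Soundcheck starts after Rhythm Warm-up ends, so nothing later overlaps Rhythm Warm-up either.
Dress Tracking starts exactly when Percussion Soundcheck ends (back-to-back, no overlap), so nothing later overlaps Percussion Soundcheck either.
Dress Warm-up starts before Dress Tracking ends → Dress Tracking and Dress Warm-up overlap.
Overlapping pairs: Dress Tracking & Dress Warm-up, Full Mixing & Tech Tracking — 2 in total.

2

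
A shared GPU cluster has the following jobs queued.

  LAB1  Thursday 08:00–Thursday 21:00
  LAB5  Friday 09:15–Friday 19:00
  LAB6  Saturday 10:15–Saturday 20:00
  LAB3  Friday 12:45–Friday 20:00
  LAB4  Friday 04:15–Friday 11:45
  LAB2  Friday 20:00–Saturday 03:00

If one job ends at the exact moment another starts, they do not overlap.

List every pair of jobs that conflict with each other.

Sorted by start: LAB1, LAB4, LAB5, LAB3, LAB2, LAB6.
LAB4 starts after LAB1 ends, so LAB1 has no further overlaps.
LAB5 starts before LAB4 ends → LAB4 and LAB5 overlap.
LAB3 starts after LAB4 ends, so LAB4 has no further overlaps.
LAB3 starts before LAB5 ends → LAB5 and LAB3 overlap.
LAB2 starts after LAB5 ends, so LAB5 has no further overlaps.
LAB2 starts exactly when LAB3 ends (back-to-back, no overlap), so LAB3 has no further overlaps.
LAB6 starts after LAB2 ends.

LAB3 & LAB5, LAB4 & LAB5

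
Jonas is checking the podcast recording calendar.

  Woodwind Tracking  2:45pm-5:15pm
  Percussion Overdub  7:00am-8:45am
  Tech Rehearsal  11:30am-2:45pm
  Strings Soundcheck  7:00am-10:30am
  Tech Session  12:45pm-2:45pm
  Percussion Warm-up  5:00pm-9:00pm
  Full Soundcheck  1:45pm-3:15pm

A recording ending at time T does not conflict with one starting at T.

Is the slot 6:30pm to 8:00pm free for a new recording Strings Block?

No — it overlaps Percussion Warm-up

Strings Soundcheck: ends 10:30am at or before Strings Block starts 6:30pm → clear.
Percussion Overdub: ends 8:45am at or before Strings Block starts 6:30pm → clear.
Tech Rehearsal: ends 2:45pm at or before Strings Block starts 6:30pm → clear.
Tech Session: ends 2:45pm at or before Strings Block starts 6:30pm → clear.
Full Soundcheck: ends 3:15pm at or before Strings Block starts 6:30pm → clear.
Woodwind Tracking: ends 5:15pm at or before Strings Block starts 6:30pm → clear.
Percussion Warm-up: starts 5:00pm before Strings Block ends 8:00pm, and ends 9:00pm after Strings Block starts 6:30pm → overlap.
Strings Block overlaps Percussion Warm-up.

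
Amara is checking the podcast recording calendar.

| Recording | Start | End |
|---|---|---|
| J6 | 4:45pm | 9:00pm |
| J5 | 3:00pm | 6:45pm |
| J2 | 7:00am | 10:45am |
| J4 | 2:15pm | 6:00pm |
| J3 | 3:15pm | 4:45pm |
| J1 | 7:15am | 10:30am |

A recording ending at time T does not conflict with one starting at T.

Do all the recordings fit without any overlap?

Sorted by start: J2, J1, J4, J5, J3, J6.
J1 starts before J2 ends → J2 and J1 overlap.
That's a conflict, so the schedule is not conflict-free.

No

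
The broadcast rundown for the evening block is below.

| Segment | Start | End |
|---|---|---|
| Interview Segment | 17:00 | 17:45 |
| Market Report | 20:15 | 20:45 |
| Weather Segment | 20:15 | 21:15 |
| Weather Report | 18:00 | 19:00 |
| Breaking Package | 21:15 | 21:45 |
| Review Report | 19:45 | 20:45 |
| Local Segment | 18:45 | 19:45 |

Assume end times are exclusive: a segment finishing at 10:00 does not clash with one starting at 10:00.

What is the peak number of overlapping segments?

3

Walk through starts and ends in time order (an end at T is processed before a start at T):
17:00 start Interview Segment → 1
17:45 end Interview Segment → 0
18:00 start Weather Report → 1
18:45 start Local Segment → 2
19:00 end Weather Report → 1
19:45 end Local Segment → 0
19:45 start Review Report → 1
20:15 start Market Report → 2
20:15 start Weather Segment → 3
20:45 end Market Report → 2
20:45 end Review Report → 1
21:15 end Weather Segment → 0
21:15 start Breaking Package → 1
21:45 end Breaking Package → 0
Peak is 3, at 20:15 (Market Report, Review Report, Weather Segment).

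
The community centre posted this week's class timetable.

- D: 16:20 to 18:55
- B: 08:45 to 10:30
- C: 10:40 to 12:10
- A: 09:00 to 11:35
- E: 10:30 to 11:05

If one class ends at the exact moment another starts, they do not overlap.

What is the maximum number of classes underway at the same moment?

3

Walk through starts and ends in time order (an end at T is processed before a start at T):
08:45 start B → 1
09:00 start A → 2
10:30 end B → 1
10:30 start E → 2
10:40 start C → 3
11:05 end E → 2
11:35 end A → 1
12:10 end C → 0
16:20 start D → 1
18:55 end D → 0
Peak is 3, at 10:40 (A, C, E).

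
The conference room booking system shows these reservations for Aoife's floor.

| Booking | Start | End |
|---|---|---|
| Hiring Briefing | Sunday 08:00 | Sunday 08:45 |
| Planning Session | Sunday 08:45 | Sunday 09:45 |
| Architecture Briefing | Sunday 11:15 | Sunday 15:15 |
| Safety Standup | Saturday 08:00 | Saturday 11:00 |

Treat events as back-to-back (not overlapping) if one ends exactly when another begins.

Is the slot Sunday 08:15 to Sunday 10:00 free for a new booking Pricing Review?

No — it overlaps Hiring Briefing, Planning Session

Safety Standup: ends Saturday 11:00 at or before Pricing Review starts Sunday 08:15 → clear.
Hiring Briefing: starts Sunday 08:00 before Pricing Review ends Sunday 10:00, and ends Sunday 08:45 after Pricing Review starts Sunday 08:15 → overlap.
Planning Session: starts Sunday 08:45 before Pricing Review ends Sunday 10:00, and ends Sunday 09:45 after Pricing Review starts Sunday 08:15 → overlap.
Architecture Briefing: starts Sunday 11:15 at or after Pricing Review ends Sunday 10:00 → clear.
Pricing Review overlaps Planning Session, Hiring Briefing.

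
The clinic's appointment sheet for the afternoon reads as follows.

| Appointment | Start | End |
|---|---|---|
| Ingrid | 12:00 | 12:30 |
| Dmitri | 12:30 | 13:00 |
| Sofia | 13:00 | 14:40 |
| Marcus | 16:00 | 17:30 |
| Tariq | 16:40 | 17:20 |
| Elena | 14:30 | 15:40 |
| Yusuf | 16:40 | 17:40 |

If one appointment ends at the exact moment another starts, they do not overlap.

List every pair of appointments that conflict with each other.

Elena & Sofia, Marcus & Tariq, Marcus & Yusuf, Tariq & Yusuf

Two intervals overlap when each starts before the other ends.
Sorted by start: Ingrid, Dmitri, Sofia, Elena, Marcus, Tariq, Yusuf.
Dmitri starts exactly when Ingrid ends (back-to-back, no overlap), so Ingrid has no further overlaps.
Sofia starts exactly when Dmitri ends (back-to-back, no overlap), so Dmitri has no further overlaps.
Elena starts before Sofia ends → Sofia and Elena overlap.
Marcus starts after Sofia ends, so Sofia has no further overlaps.
Marcus starts after Elena ends, so Elena has no further overlaps.
Tariq starts before Marcus ends → Marcus and Tariq overlap.
Yusuf starts before Marcus ends → Marcus and Yusuf overlap.
Yusuf starts before Tariq ends → Tariq and Yusuf overlap.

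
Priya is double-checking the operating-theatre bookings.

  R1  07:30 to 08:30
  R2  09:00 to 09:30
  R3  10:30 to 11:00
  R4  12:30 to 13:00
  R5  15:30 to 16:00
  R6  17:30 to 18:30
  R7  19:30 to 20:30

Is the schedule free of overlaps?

Yes

Check each pair: they overlap iff neither finishes before the other starts.
Sorted by start: R1, R2, R3, R4, R5, R6, R7.
R2 starts after R1 ends, so R1 has no further overlaps.
R3 starts after R2 ends, so R2 has no further overlaps.
R4 starts after R3 ends, so R3 has no further overlaps.
R5 starts after R4 ends, so R4 has no further overlaps.
R6 starts after R5 ends, so R5 has no further overlaps.
R7 starts after R6 ends.
Every pair is clear; the schedule has no overlaps.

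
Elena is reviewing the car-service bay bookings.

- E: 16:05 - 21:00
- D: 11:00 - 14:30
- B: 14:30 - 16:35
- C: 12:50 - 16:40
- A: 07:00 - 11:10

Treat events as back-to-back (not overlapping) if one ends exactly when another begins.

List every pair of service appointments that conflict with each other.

Sorted by start: A, D, C, B, E.
D starts before A ends → A and D overlap.
C starts after A ends, so A has no further overlaps.
C starts before D ends → D and C overlap.
B starts exactly when D ends (back-to-back, no overlap), so D has no further overlaps.
B starts before C ends → C and B overlap.
E starts before C ends → C and E overlap.
E starts before B ends → B and E overlap.

A & D, B & C, B & E, C & D, C & E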